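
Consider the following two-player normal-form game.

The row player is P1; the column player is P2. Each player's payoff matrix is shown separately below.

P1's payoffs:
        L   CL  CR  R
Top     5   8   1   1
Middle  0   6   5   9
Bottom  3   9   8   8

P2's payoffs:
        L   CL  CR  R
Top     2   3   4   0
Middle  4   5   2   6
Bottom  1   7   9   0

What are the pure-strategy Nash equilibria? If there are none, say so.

The pure Nash equilibria are (Middle, R); (Bottom, CR).

Check each profile: it is a Nash equilibrium iff no player can strictly gain by switching unilaterally.
(Top, L): P2 can switch to CL (2 → 3). Not NE.
(Top, CL): P1 can switch to Bottom (8 → 9). Not NE.
(Top, CR): P1 can switch to Middle (1 → 5). Not NE.
(Top, R): P1 can switch to Middle (1 → 9). Not NE.
(Middle, L): P1 can switch to Top (0 → 5). Not NE.
(Middle, CL): P1 can switch to Top (6 → 8). Not NE.
(Middle, CR): P1 can switch to Bottom (5 → 8). Not NE.
(Middle, R): P1 gets 9, best alternative 8; P2 gets 6, best alternative 5. No profitable deviation — NE.
(Bottom, L): P1 can switch to Top (3 → 5). Not NE.
(Bottom, CL): P2 can switch to CR (7 → 9). Not NE.
(Bottom, CR): P1 gets 8, best alternative 5; P2 gets 9, best alternative 7. No profitable deviation — NE.
(Bottom, R): P1 can switch to Middle (8 → 9). Not NE.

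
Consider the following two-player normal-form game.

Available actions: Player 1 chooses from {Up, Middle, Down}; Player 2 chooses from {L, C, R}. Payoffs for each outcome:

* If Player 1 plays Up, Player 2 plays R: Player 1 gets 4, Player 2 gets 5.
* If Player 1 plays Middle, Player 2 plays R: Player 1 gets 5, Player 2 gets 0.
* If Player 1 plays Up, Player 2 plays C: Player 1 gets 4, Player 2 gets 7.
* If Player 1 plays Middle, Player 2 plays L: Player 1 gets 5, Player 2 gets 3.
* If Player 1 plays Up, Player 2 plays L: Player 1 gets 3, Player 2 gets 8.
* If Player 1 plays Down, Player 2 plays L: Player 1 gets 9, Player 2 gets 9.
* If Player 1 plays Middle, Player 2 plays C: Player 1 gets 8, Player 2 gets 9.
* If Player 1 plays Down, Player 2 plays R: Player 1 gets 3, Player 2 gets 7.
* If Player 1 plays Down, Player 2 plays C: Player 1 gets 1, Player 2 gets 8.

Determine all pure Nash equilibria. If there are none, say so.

Pure-strategy Nash equilibria: (Middle, C); (Down, L)

(Up, L): Player 1 can switch to Middle (3 → 5). Not NE.
(Up, C): Player 1 can switch to Middle (4 → 8). Not NE.
(Up, R): Player 1 can switch to Middle (4 → 5). Not NE.
(Middle, L): Player 1 can switch to Down (5 → 9). Not NE.
(Middle, C): Player 1 gets 8, best alternative 4; Player 2 gets 9, best alternative 3. No profitable deviation — NE.
(Middle, R): Player 2 can switch to L (0 → 3). Not NE.
(Down, L): Player 1 gets 9, best alternative 5; Player 2 gets 9, best alternative 8. No profitable deviation — NE.
(Down, C): Player 1 can switch to Up (1 → 4). Not NE.
(Down, R): Player 1 can switch to Up (3 → 4). Not NE.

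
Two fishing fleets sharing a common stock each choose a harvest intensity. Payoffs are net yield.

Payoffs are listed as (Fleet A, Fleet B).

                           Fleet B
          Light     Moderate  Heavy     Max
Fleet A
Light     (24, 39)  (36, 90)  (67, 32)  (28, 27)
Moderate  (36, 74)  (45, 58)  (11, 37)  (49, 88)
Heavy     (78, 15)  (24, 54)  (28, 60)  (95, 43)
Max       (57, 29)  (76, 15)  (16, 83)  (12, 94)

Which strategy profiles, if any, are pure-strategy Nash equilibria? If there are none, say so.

This game has no pure Nash equilibrium.

Fleet A against Light: payoffs 24, 36, 78, 57 → best response Heavy.
Fleet A against Moderate: payoffs 36, 45, 24, 76 → best response Max.
Fleet A against Heavy: payoffs 67, 11, 28, 16 → best response Light.
Fleet A against Max: payoffs 28, 49, 95, 12 → best response Heavy.
Fleet B against Light: payoffs 39, 90, 32, 27 → best response Moderate.
Fleet B against Moderate: payoffs 74, 58, 37, 88 → best response Max.
Fleet B against Heavy: payoffs 15, 54, 60, 43 → best response Heavy.
Fleet B against Max: payoffs 29, 15, 83, 94 → best response Max.
No profile is a mutual best response for all players.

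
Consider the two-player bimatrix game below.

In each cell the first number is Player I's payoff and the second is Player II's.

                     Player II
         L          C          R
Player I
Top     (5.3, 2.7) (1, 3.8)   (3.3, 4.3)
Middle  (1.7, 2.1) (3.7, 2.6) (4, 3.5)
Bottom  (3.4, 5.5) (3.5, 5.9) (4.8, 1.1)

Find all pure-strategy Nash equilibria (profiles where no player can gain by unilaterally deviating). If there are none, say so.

No pure-strategy Nash equilibrium.

(Top, L): Player II can switch to C (2.7 → 3.8). Not NE.
(Top, C): Player I can switch to Middle (1 → 3.7). Not NE.
(Top, R): Player I can switch to Middle (3.3 → 4). Not NE.
(Middle, L): Player I can switch to Top (1.7 → 5.3). Not NE.
(Middle, C): Player II can switch to R (2.6 → 3.5). Not NE.
(Middle, R): Player I can switch to Bottom (4 → 4.8). Not NE.
(Bottom, L): Player I can switch to Top (3.4 → 5.3). Not NE.
(Bottom, C): Player I can switch to Middle (3.5 → 3.7). Not NE.
(Bottom, R): Player II can switch to L (1.1 → 5.5). Not NE.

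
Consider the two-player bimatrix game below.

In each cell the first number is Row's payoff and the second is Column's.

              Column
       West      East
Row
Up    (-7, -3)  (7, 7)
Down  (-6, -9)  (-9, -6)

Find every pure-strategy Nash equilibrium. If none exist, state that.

The unique pure-strategy Nash equilibrium is (Up, East).

Row against West: payoffs -7, -6 → best response Down.
Row against East: payoffs 7, -9 → best response Up.
Column against Up: payoffs -3, 7 → best response East.
Column against Down: payoffs -9, -6 → best response East.
Mutual best responses: (Up, East).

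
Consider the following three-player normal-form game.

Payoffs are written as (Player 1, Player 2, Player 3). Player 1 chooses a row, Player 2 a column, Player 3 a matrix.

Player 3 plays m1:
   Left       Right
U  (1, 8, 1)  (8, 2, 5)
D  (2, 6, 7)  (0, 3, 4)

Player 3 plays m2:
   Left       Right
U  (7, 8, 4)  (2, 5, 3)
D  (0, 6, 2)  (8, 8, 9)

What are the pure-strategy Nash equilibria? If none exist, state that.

For each strategy profile, look for a profitable unilateral deviation.
(U, Left, m1): Player 1 can switch to D (1 → 2). Not NE.
(U, Left, m2): Player 1 gets 7, best alternative 0; Player 2 gets 8, best alternative 5; Player 3 gets 4, best alternative 1. No profitable deviation — NE.
(U, Right, m1): Player 2 can switch to Left (2 → 8). Not NE.
(U, Right, m2): Player 1 can switch to D (2 → 8). Not NE.
(D, Left, m1): Player 1 gets 2, best alternative 1; Player 2 gets 6, best alternative 3; Player 3 gets 7, best alternative 2. No profitable deviation — NE.
(D, Left, m2): Player 1 can switch to U (0 → 7). Not NE.
(D, Right, m1): Player 1 can switch to U (0 → 8). Not NE.
(D, Right, m2): Player 1 gets 8, best alternative 2; Player 2 gets 8, best alternative 6; Player 3 gets 9, best alternative 4. No profitable deviation — NE.

The pure Nash equilibria are (U, Left, m2), (D, Left, m1), (D, Right, m2).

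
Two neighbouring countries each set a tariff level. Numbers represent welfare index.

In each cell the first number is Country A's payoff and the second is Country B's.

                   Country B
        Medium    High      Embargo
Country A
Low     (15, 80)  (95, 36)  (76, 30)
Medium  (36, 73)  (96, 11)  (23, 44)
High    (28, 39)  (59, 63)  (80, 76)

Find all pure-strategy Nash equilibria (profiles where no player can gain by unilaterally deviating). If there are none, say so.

Pure-strategy Nash equilibria: (Medium, Medium) and (High, Embargo)

Check each profile: it is a Nash equilibrium iff no player can strictly gain by switching unilaterally.
(Low, Medium): Country A can switch to Medium (15 → 36). Not NE.
(Low, High): Country A can switch to Medium (95 → 96). Not NE.
(Low, Embargo): Country A can switch to High (76 → 80). Not NE.
(Medium, Medium): Country A gets 36, best alternative 28; Country B gets 73, best alternative 44. No profitable deviation — NE.
(Medium, High): Country B can switch to Medium (11 → 73). Not NE.
(Medium, Embargo): Country A can switch to Low (23 → 76). Not NE.
(High, Medium): Country A can switch to Medium (28 → 36). Not NE.
(High, High): Country A can switch to Low (59 → 95). Not NE.
(High, Embargo): Country A gets 80, best alternative 76; Country B gets 76, best alternative 63. No profitable deviation — NE.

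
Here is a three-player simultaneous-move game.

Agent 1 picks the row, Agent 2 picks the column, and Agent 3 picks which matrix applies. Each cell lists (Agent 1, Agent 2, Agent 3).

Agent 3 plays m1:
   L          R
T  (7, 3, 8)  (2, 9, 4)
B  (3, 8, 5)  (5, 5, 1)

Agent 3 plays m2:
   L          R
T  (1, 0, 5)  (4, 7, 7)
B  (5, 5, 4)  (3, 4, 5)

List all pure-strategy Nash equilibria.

Mark each player's best response to every combination of opponents' strategies; a profile where every player is best-responding is a pure Nash equilibrium.
Agent 1 against (L, m1): payoffs 7, 3 → best response T.
Agent 1 against (L, m2): payoffs 1, 5 → best response B.
Agent 1 against (R, m1): payoffs 2, 5 → best response B.
Agent 1 against (R, m2): payoffs 4, 3 → best response T.
Agent 2 against (T, m1): payoffs 3, 9 → best response R.
Agent 2 against (T, m2): payoffs 0, 7 → best response R.
Agent 2 against (B, m1): payoffs 8, 5 → best response L.
Agent 2 against (B, m2): payoffs 5, 4 → best response L.
Agent 3 against (T, L): payoffs 8, 5 → best response m1.
Agent 3 against (T, R): payoffs 4, 7 → best response m2.
Agent 3 against (B, L): payoffs 5, 4 → best response m1.
Agent 3 against (B, R): payoffs 1, 5 → best response m2.
Mutual best responses: (T, R, m2).

Pure NE: (T, R, m2)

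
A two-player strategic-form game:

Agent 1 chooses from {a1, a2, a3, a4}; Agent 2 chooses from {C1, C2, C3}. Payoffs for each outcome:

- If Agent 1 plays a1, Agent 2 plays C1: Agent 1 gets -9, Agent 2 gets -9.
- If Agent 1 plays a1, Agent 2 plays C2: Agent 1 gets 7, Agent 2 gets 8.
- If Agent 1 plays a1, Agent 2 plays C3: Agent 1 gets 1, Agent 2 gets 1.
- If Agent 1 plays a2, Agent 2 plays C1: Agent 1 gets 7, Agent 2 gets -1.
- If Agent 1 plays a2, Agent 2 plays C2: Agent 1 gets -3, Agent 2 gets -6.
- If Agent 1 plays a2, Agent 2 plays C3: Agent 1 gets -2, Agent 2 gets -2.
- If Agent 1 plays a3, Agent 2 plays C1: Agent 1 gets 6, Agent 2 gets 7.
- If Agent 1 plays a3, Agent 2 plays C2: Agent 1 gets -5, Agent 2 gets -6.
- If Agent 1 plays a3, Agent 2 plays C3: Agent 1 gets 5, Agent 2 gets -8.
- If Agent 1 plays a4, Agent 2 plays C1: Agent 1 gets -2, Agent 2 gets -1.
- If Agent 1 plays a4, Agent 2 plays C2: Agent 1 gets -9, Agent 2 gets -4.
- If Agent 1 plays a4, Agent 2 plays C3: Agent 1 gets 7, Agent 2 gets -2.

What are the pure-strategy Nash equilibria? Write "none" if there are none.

Pure-strategy Nash equilibria: (a1, C2) and (a2, C1)

For each player, find the best response to each opponent profile; mutual best responses are the pure NE.
Agent 1 against C1: payoffs -9, 7, 6, -2 → best response a2.
Agent 1 against C2: payoffs 7, -3, -5, -9 → best response a1.
Agent 1 against C3: payoffs 1, -2, 5, 7 → best response a4.
Agent 2 against a1: payoffs -9, 8, 1 → best response C2.
Agent 2 against a2: payoffs -1, -6, -2 → best response C1.
Agent 2 against a3: payoffs 7, -6, -8 → best response C1.
Agent 2 against a4: payoffs -1, -4, -2 → best response C1.
Mutual best responses: (a1, C2); (a2, C1).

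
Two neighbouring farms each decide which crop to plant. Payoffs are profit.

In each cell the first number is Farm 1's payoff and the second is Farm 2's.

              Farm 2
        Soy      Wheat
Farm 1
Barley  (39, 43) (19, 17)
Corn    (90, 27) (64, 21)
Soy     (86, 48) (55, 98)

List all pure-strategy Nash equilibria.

Mark each player's best response to every combination of opponents' strategies; a profile where every player is best-responding is a pure Nash equilibrium.
Farm 1 against Soy: payoffs 39, 90, 86 → best response Corn.
Farm 1 against Wheat: payoffs 19, 64, 55 → best response Corn.
Farm 2 against Barley: payoffs 43, 17 → best response Soy.
Farm 2 against Corn: payoffs 27, 21 → best response Soy.
Farm 2 against Soy: payoffs 48, 98 → best response Wheat.
Mutual best responses: (Corn, Soy).

Pure NE: (Corn, Soy)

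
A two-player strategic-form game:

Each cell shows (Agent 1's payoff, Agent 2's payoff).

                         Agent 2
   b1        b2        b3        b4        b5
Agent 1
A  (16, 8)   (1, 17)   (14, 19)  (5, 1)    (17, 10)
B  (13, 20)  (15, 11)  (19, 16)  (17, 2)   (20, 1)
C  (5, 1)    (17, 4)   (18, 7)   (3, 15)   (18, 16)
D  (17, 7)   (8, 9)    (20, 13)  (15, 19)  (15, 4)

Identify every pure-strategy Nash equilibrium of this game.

Agent 1 against b1: payoffs 16, 13, 5, 17 → best response D.
Agent 1 against b2: payoffs 1, 15, 17, 8 → best response C.
Agent 1 against b3: payoffs 14, 19, 18, 20 → best response D.
Agent 1 against b4: payoffs 5, 17, 3, 15 → best response B.
Agent 1 against b5: payoffs 17, 20, 18, 15 → best response B.
Agent 2 against A: payoffs 8, 17, 19, 1, 10 → best response b3.
Agent 2 against B: payoffs 20, 11, 16, 2, 1 → best response b1.
Agent 2 against C: payoffs 1, 4, 7, 15, 16 → best response b5.
Agent 2 against D: payoffs 7, 9, 13, 19, 4 → best response b4.
No profile is a mutual best response for all players.

No pure-strategy Nash equilibrium.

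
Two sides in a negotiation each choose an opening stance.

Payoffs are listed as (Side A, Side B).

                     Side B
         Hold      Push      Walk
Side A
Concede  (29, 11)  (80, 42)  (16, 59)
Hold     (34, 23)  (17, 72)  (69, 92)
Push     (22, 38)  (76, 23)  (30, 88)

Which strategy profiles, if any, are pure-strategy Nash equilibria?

The unique pure-strategy Nash equilibrium is (Hold, Walk).

(Concede, Hold): Side A can switch to Hold (29 → 34). Not NE.
(Concede, Push): Side B can switch to Walk (42 → 59). Not NE.
(Concede, Walk): Side A can switch to Hold (16 → 69). Not NE.
(Hold, Hold): Side B can switch to Push (23 → 72). Not NE.
(Hold, Push): Side A can switch to Concede (17 → 80). Not NE.
(Hold, Walk): Side A gets 69, best alternative 30; Side B gets 92, best alternative 72. No profitable deviation — NE.
(Push, Hold): Side A can switch to Concede (22 → 29). Not NE.
(The remaining 2 profiles each have a profitable deviation by the same check.)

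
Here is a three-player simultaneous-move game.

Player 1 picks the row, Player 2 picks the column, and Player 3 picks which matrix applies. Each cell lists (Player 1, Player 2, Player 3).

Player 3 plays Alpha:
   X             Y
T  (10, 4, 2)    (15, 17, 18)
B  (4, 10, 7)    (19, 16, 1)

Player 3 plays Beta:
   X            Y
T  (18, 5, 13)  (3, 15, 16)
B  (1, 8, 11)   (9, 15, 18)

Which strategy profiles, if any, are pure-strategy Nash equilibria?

For each player, find the best response to each opponent profile; mutual best responses are the pure NE.
Player 1 against (X, Alpha): payoffs 10, 4 → best response T.
Player 1 against (X, Beta): payoffs 18, 1 → best response T.
Player 1 against (Y, Alpha): payoffs 15, 19 → best response B.
Player 1 against (Y, Beta): payoffs 3, 9 → best response B.
Player 2 against (T, Alpha): payoffs 4, 17 → best response Y.
Player 2 against (T, Beta): payoffs 5, 15 → best response Y.
Player 2 against (B, Alpha): payoffs 10, 16 → best response Y.
Player 2 against (B, Beta): payoffs 8, 15 → best response Y.
Player 3 against (T, X): payoffs 2, 13 → best response Beta.
Player 3 against (T, Y): payoffs 18, 16 → best response Alpha.
Player 3 against (B, X): payoffs 7, 11 → best response Beta.
Player 3 against (B, Y): payoffs 1, 18 → best response Beta.
Mutual best responses: (B, Y, Beta).

Pure NE: (B, Y, Beta)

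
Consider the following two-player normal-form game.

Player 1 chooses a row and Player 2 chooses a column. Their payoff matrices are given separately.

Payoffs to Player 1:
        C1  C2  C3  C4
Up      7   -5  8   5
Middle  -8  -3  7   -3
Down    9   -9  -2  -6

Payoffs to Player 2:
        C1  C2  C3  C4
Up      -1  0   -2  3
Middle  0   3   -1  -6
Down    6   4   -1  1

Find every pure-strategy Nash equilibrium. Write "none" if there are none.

(Up, C1): Player 1 can switch to Down (7 → 9). Not NE.
(Up, C2): Player 1 can switch to Middle (-5 → -3). Not NE.
(Up, C3): Player 2 can switch to C1 (-2 → -1). Not NE.
(Up, C4): Player 1 gets 5, best alternative -3; Player 2 gets 3, best alternative 0. No profitable deviation — NE.
(Middle, C1): Player 1 can switch to Up (-8 → 7). Not NE.
(Middle, C2): Player 1 gets -3, best alternative -5; Player 2 gets 3, best alternative 0. No profitable deviation — NE.
(Middle, C3): Player 1 can switch to Up (7 → 8). Not NE.
(Middle, C4): Player 1 can switch to Up (-3 → 5). Not NE.
(Down, C1): Player 1 gets 9, best alternative 7; Player 2 gets 6, best alternative 4. No profitable deviation — NE.
(Down, C2): Player 1 can switch to Up (-9 → -5). Not NE.
(Down, C3): Player 1 can switch to Up (-2 → 8). Not NE.
(Down, C4): Player 1 can switch to Up (-6 → 5). Not NE.

(Up, C4); (Middle, C2); (Down, C1)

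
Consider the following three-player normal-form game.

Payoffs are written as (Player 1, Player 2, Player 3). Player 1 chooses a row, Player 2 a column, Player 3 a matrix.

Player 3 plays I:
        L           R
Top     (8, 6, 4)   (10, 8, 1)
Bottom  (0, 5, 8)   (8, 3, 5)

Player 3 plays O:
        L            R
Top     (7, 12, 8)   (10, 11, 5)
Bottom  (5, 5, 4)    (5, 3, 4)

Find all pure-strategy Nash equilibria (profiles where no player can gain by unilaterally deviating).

Pure NE: (Top, L, O)

(Top, L, I): Player 2 can switch to R (6 → 8). Not NE.
(Top, L, O): Player 1 gets 7, best alternative 5; Player 2 gets 12, best alternative 11; Player 3 gets 8, best alternative 4. No profitable deviation — NE.
(Top, R, I): Player 3 can switch to O (1 → 5). Not NE.
(Top, R, O): Player 2 can switch to L (11 → 12). Not NE.
(Bottom, L, I): Player 1 can switch to Top (0 → 8). Not NE.
(Bottom, L, O): Player 1 can switch to Top (5 → 7). Not NE.
(Bottom, R, I): Player 1 can switch to Top (8 → 10). Not NE.
(Bottom, R, O): Player 1 can switch to Top (5 → 10). Not NE.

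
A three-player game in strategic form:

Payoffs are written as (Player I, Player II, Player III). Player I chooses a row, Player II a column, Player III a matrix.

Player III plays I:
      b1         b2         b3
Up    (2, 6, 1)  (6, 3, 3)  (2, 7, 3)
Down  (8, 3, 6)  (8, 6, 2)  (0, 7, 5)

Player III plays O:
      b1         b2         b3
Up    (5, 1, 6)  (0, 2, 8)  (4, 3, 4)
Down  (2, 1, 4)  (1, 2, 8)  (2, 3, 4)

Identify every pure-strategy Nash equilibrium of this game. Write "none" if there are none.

Mark each player's best response to every combination of opponents' strategies; a profile where every player is best-responding is a pure Nash equilibrium.
Player I against (b1, I): payoffs 2, 8 → best response Down.
Player I against (b1, O): payoffs 5, 2 → best response Up.
Player I against (b2, I): payoffs 6, 8 → best response Down.
Player I against (b2, O): payoffs 0, 1 → best response Down.
Player I against (b3, I): payoffs 2, 0 → best response Up.
Player I against (b3, O): payoffs 4, 2 → best response Up.
Player II against (Up, I): payoffs 6, 3, 7 → best response b3.
Player II against (Up, O): payoffs 1, 2, 3 → best response b3.
Player II against (Down, I): payoffs 3, 6, 7 → best response b3.
Player II against (Down, O): payoffs 1, 2, 3 → best response b3.
Player III against (Up, b1): payoffs 1, 6 → best response O.
Player III against (Up, b2): payoffs 3, 8 → best response O.
Player III against (Up, b3): payoffs 3, 4 → best response O.
Player III against (Down, b1): payoffs 6, 4 → best response I.
Player III against (Down, b2): payoffs 2, 8 → best response O.
Player III against (Down, b3): payoffs 5, 4 → best response I.
Mutual best responses: (Up, b3, O).

Pure NE: (Up, b3, O)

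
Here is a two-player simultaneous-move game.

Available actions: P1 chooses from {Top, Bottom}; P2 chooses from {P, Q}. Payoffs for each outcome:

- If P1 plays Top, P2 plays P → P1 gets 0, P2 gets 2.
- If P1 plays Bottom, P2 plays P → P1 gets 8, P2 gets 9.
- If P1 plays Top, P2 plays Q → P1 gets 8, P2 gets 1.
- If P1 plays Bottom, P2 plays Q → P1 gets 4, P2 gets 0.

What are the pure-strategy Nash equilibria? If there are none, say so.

Pure NE: (Bottom, P)

P1 against P: payoffs 0, 8 → best response Bottom.
P1 against Q: payoffs 8, 4 → best response Top.
P2 against Top: payoffs 2, 1 → best response P.
P2 against Bottom: payoffs 9, 0 → best response P.
Mutual best responses: (Bottom, P).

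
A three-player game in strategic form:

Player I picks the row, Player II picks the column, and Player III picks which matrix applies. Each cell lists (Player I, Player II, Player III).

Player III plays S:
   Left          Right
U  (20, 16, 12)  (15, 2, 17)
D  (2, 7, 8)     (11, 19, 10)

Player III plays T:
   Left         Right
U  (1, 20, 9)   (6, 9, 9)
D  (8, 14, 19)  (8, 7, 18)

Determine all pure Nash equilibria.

For each player, find the best response to each opponent profile; mutual best responses are the pure NE.
Player I against (Left, S): payoffs 20, 2 → best response U.
Player I against (Left, T): payoffs 1, 8 → best response D.
Player I against (Right, S): payoffs 15, 11 → best response U.
Player I against (Right, T): payoffs 6, 8 → best response D.
Player II against (U, S): payoffs 16, 2 → best response Left.
Player II against (U, T): payoffs 20, 9 → best response Left.
Player II against (D, S): payoffs 7, 19 → best response Right.
Player II against (D, T): payoffs 14, 7 → best response Left.
Player III against (U, Left): payoffs 12, 9 → best response S.
Player III against (U, Right): payoffs 17, 9 → best response S.
Player III against (D, Left): payoffs 8, 19 → best response T.
Player III against (D, Right): payoffs 10, 18 → best response T.
Mutual best responses: (U, Left, S); (D, Left, T).

Pure-strategy Nash equilibria: (U, Left, S), (D, Left, T)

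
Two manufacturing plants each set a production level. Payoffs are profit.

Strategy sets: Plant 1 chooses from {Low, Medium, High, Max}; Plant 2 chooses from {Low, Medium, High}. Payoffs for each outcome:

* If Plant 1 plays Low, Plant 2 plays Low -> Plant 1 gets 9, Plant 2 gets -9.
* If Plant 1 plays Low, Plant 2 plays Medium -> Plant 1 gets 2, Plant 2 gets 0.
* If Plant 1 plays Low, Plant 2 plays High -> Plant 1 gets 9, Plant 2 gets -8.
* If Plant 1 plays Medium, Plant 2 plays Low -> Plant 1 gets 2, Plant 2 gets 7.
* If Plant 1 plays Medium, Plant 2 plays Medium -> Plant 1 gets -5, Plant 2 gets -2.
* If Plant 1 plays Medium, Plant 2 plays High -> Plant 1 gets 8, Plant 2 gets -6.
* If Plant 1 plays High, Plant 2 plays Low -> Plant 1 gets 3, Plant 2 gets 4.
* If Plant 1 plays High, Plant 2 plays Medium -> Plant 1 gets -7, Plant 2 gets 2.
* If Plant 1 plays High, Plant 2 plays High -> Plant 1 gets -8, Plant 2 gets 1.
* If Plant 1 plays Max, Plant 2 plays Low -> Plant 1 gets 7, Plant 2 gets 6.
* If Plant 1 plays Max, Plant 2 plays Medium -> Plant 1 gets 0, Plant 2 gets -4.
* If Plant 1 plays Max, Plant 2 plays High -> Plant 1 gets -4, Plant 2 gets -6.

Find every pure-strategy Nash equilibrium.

(Low, Low): Plant 2 can switch to Medium (-9 → 0). Not NE.
(Low, Medium): Plant 1 gets 2, best alternative 0; Plant 2 gets 0, best alternative -8. No profitable deviation — NE.
(Low, High): Plant 2 can switch to Medium (-8 → 0). Not NE.
(Medium, Low): Plant 1 can switch to Low (2 → 9). Not NE.
(Medium, Medium): Plant 1 can switch to Low (-5 → 2). Not NE.
(Medium, High): Plant 1 can switch to Low (8 → 9). Not NE.
(High, Low): Plant 1 can switch to Low (3 → 9). Not NE.
(High, Medium): Plant 1 can switch to Low (-7 → 2). Not NE.
(High, High): Plant 1 can switch to Low (-8 → 9). Not NE.
(The remaining 3 profiles each have a profitable deviation by the same check.)

The unique pure-strategy Nash equilibrium is (Low, Medium).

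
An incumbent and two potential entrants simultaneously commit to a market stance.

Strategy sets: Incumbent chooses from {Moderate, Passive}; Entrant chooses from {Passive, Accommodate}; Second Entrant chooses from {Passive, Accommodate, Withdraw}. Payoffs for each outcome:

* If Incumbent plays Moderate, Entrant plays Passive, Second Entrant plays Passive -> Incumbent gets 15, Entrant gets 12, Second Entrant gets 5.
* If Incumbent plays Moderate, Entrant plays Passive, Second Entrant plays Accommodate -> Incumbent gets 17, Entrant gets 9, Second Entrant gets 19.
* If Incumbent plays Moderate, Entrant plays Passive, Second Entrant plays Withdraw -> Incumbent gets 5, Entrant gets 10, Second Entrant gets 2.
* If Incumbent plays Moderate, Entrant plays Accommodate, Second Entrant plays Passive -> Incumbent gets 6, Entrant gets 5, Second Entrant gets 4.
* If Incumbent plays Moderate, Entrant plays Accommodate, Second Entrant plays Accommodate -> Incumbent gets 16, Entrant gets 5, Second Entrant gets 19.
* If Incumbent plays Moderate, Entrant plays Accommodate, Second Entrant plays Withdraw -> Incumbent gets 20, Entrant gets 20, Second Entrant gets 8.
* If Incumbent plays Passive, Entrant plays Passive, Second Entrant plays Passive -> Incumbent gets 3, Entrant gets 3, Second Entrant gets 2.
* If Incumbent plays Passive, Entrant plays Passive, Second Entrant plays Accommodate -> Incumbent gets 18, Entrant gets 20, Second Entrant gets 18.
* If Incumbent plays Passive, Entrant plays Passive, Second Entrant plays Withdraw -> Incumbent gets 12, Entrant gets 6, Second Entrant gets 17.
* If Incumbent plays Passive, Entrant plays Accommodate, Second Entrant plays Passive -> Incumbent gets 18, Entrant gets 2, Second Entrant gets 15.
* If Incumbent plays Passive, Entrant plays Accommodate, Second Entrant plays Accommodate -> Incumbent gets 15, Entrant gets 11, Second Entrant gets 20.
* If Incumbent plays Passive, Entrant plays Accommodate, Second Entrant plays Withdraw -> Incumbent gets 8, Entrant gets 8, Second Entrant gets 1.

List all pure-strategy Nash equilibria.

The unique pure-strategy Nash equilibrium is (Passive, Passive, Accommodate).

For each strategy profile, look for a profitable unilateral deviation.
(Moderate, Passive, Passive): Second Entrant can switch to Accommodate (5 → 19). Not NE.
(Moderate, Passive, Accommodate): Incumbent can switch to Passive (17 → 18). Not NE.
(Moderate, Passive, Withdraw): Incumbent can switch to Passive (5 → 12). Not NE.
(Moderate, Accommodate, Passive): Incumbent can switch to Passive (6 → 18). Not NE.
(Moderate, Accommodate, Accommodate): Entrant can switch to Passive (5 → 9). Not NE.
(Moderate, Accommodate, Withdraw): Second Entrant can switch to Accommodate (8 → 19). Not NE.
(Passive, Passive, Passive): Incumbent can switch to Moderate (3 → 15). Not NE.
(Passive, Passive, Accommodate): Incumbent gets 18, best alternative 17; Entrant gets 20, best alternative 11; Second Entrant gets 18, best alternative 17. No profitable deviation — NE.
(Passive, Passive, Withdraw): Entrant can switch to Accommodate (6 → 8). Not NE.
(The remaining 3 profiles each have a profitable deviation by the same check.)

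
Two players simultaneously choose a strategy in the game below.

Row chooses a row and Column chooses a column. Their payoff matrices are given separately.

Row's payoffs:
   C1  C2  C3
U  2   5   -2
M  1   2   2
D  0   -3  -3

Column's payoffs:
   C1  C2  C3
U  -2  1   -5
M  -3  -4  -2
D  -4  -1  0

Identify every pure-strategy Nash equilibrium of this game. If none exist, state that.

The pure Nash equilibria are (U, C2); (M, C3).

Check each profile: it is a Nash equilibrium iff no player can strictly gain by switching unilaterally.
(U, C1): Column can switch to C2 (-2 → 1). Not NE.
(U, C2): Row gets 5, best alternative 2; Column gets 1, best alternative -2. No profitable deviation — NE.
(U, C3): Row can switch to M (-2 → 2). Not NE.
(M, C1): Row can switch to U (1 → 2). Not NE.
(M, C2): Row can switch to U (2 → 5). Not NE.
(M, C3): Row gets 2, best alternative -2; Column gets -2, best alternative -3. No profitable deviation — NE.
(D, C1): Row can switch to U (0 → 2). Not NE.
(D, C2): Row can switch to U (-3 → 5). Not NE.
(D, C3): Row can switch to U (-3 → -2). Not NE.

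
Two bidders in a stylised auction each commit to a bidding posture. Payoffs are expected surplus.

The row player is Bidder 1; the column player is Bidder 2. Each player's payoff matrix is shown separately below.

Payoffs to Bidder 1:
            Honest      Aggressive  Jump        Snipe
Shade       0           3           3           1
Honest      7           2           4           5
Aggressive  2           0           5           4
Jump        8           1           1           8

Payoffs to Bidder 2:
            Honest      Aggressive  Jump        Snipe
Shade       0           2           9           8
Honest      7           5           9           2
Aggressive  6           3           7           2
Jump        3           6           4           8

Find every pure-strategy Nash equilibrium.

Mark each player's best response to every combination of opponents' strategies; a profile where every player is best-responding is a pure Nash equilibrium.
Bidder 1 against Honest: payoffs 0, 7, 2, 8 → best response Jump.
Bidder 1 against Aggressive: payoffs 3, 2, 0, 1 → best response Shade.
Bidder 1 against Jump: payoffs 3, 4, 5, 1 → best response Aggressive.
Bidder 1 against Snipe: payoffs 1, 5, 4, 8 → best response Jump.
Bidder 2 against Shade: payoffs 0, 2, 9, 8 → best response Jump.
Bidder 2 against Honest: payoffs 7, 5, 9, 2 → best response Jump.
Bidder 2 against Aggressive: payoffs 6, 3, 7, 2 → best response Jump.
Bidder 2 against Jump: payoffs 3, 6, 4, 8 → best response Snipe.
Mutual best responses: (Aggressive, Jump); (Jump, Snipe).

The pure Nash equilibria are (Aggressive, Jump); (Jump, Snipe).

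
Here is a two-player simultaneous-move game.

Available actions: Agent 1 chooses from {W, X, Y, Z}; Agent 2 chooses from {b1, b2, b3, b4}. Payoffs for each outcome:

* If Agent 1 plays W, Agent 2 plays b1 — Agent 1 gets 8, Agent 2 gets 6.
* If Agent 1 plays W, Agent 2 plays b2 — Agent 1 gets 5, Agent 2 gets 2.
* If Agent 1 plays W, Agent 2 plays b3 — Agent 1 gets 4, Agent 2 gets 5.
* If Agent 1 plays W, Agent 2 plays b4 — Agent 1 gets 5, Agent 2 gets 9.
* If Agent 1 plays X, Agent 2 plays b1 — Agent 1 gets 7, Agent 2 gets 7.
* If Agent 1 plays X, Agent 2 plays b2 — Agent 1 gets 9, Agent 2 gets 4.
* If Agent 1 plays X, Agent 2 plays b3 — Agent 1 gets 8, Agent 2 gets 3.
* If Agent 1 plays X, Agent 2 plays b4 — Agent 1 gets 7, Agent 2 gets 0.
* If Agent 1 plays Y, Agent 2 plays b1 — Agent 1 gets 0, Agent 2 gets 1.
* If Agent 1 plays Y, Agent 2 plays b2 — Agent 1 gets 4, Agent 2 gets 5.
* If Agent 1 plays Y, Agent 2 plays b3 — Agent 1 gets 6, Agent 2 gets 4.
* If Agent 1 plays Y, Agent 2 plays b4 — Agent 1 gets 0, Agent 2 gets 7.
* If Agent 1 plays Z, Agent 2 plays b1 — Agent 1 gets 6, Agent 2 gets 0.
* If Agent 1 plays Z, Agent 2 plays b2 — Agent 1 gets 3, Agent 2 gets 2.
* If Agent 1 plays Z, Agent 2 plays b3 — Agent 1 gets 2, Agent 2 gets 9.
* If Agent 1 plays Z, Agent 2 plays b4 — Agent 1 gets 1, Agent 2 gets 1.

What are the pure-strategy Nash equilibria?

For each strategy profile, look for a profitable unilateral deviation.
(W, b1): Agent 2 can switch to b4 (6 → 9). Not NE.
(W, b2): Agent 1 can switch to X (5 → 9). Not NE.
(W, b3): Agent 1 can switch to X (4 → 8). Not NE.
(W, b4): Agent 1 can switch to X (5 → 7). Not NE.
(X, b1): Agent 1 can switch to W (7 → 8). Not NE.
(X, b2): Agent 2 can switch to b1 (4 → 7). Not NE.
(The remaining 10 profiles each have a profitable deviation by the same check.)

There is no pure-strategy Nash equilibrium.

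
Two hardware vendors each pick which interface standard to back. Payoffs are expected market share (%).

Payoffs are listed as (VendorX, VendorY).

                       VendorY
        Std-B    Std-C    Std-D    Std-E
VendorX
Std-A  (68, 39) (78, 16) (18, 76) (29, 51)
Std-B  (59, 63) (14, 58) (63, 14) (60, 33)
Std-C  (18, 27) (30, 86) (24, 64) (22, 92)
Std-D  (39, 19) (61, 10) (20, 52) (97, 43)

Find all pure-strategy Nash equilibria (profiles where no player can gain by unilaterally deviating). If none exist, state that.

VendorX against Std-B: payoffs 68, 59, 18, 39 → best response Std-A.
VendorX against Std-C: payoffs 78, 14, 30, 61 → best response Std-A.
VendorX against Std-D: payoffs 18, 63, 24, 20 → best response Std-B.
VendorX against Std-E: payoffs 29, 60, 22, 97 → best response Std-D.
VendorY against Std-A: payoffs 39, 16, 76, 51 → best response Std-D.
VendorY against Std-B: payoffs 63, 58, 14, 33 → best response Std-B.
VendorY against Std-C: payoffs 27, 86, 64, 92 → best response Std-E.
VendorY against Std-D: payoffs 19, 10, 52, 43 → best response Std-D.
No profile is a mutual best response for all players.

There is no pure-strategy Nash equilibrium.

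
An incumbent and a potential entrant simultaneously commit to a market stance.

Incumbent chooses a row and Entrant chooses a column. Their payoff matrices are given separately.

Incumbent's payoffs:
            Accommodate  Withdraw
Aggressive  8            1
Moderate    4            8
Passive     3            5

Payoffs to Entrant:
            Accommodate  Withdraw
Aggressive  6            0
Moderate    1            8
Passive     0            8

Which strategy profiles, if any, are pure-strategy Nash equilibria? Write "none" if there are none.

(Aggressive, Accommodate), (Moderate, Withdraw)

Incumbent against Accommodate: payoffs 8, 4, 3 → best response Aggressive.
Incumbent against Withdraw: payoffs 1, 8, 5 → best response Moderate.
Entrant against Aggressive: payoffs 6, 0 → best response Accommodate.
Entrant against Moderate: payoffs 1, 8 → best response Withdraw.
Entrant against Passive: payoffs 0, 8 → best response Withdraw.
Mutual best responses: (Aggressive, Accommodate); (Moderate, Withdraw).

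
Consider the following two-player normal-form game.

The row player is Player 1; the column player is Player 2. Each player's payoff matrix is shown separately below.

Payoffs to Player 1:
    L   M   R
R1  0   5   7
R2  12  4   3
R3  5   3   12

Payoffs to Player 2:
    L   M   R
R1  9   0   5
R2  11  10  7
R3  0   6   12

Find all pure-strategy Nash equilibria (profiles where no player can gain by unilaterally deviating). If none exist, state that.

Pure-strategy Nash equilibria: (R2, L); (R3, R)

Player 1 against L: payoffs 0, 12, 5 → best response R2.
Player 1 against M: payoffs 5, 4, 3 → best response R1.
Player 1 against R: payoffs 7, 3, 12 → best response R3.
Player 2 against R1: payoffs 9, 0, 5 → best response L.
Player 2 against R2: payoffs 11, 10, 7 → best response L.
Player 2 against R3: payoffs 0, 6, 12 → best response R.
Mutual best responses: (R2, L); (R3, R).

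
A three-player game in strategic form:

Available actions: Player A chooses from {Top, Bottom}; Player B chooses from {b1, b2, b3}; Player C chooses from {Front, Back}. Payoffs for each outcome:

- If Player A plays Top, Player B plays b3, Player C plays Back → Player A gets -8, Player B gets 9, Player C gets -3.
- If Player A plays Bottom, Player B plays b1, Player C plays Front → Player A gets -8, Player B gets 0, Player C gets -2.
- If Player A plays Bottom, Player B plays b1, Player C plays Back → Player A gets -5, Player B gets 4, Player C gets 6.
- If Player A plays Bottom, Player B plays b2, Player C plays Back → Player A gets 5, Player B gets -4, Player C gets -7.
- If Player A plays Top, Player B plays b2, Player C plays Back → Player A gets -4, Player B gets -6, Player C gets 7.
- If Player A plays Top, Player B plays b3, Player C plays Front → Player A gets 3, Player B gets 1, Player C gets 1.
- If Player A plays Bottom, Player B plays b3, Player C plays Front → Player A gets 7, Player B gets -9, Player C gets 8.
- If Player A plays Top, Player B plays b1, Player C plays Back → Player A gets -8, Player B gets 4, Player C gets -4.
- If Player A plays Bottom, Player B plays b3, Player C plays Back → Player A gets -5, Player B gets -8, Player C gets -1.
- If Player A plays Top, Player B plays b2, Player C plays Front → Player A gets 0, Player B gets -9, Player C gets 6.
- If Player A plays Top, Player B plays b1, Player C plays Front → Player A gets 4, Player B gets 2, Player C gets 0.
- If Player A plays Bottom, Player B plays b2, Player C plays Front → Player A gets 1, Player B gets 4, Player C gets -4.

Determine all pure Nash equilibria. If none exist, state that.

Check each profile: it is a Nash equilibrium iff no player can strictly gain by switching unilaterally.
(Top, b1, Front): Player A gets 4, best alternative -8; Player B gets 2, best alternative 1; Player C gets 0, best alternative -4. No profitable deviation — NE.
(Top, b1, Back): Player A can switch to Bottom (-8 → -5). Not NE.
(Top, b2, Front): Player A can switch to Bottom (0 → 1). Not NE.
(Top, b2, Back): Player A can switch to Bottom (-4 → 5). Not NE.
(Top, b3, Front): Player A can switch to Bottom (3 → 7). Not NE.
(Top, b3, Back): Player A can switch to Bottom (-8 → -5). Not NE.
(Bottom, b1, Front): Player A can switch to Top (-8 → 4). Not NE.
(Bottom, b1, Back): Player A gets -5, best alternative -8; Player B gets 4, best alternative -4; Player C gets 6, best alternative -2. No profitable deviation — NE.
(Bottom, b2, Front): Player A gets 1, best alternative 0; Player B gets 4, best alternative 0; Player C gets -4, best alternative -7. No profitable deviation — NE.
(Bottom, b2, Back): Player B can switch to b1 (-4 → 4). Not NE.
(Bottom, b3, Front): Player B can switch to b1 (-9 → 0). Not NE.
(Bottom, b3, Back): Player B can switch to b1 (-8 → 4). Not NE.

(Top, b1, Front); (Bottom, b1, Back); (Bottom, b2, Front)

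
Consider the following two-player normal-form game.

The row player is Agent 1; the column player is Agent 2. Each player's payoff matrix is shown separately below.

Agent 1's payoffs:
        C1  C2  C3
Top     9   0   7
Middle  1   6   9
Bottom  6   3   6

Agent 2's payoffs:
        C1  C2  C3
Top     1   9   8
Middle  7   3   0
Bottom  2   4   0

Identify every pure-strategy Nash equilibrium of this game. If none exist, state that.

none

Mark each player's best response to every combination of opponents' strategies; a profile where every player is best-responding is a pure Nash equilibrium.
Agent 1 against C1: payoffs 9, 1, 6 → best response Top.
Agent 1 against C2: payoffs 0, 6, 3 → best response Middle.
Agent 1 against C3: payoffs 7, 9, 6 → best response Middle.
Agent 2 against Top: payoffs 1, 9, 8 → best response C2.
Agent 2 against Middle: payoffs 7, 3, 0 → best response C1.
Agent 2 against Bottom: payoffs 2, 4, 0 → best response C2.
No profile is a mutual best response for all players.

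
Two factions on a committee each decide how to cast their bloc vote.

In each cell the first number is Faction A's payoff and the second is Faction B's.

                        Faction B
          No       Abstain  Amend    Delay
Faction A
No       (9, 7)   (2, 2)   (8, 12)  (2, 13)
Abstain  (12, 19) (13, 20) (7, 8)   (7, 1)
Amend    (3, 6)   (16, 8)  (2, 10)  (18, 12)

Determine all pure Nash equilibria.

Pure NE: (Amend, Delay)

(No, No): Faction A can switch to Abstain (9 → 12). Not NE.
(No, Abstain): Faction A can switch to Abstain (2 → 13). Not NE.
(No, Amend): Faction B can switch to Delay (12 → 13). Not NE.
(No, Delay): Faction A can switch to Abstain (2 → 7). Not NE.
(Abstain, No): Faction B can switch to Abstain (19 → 20). Not NE.
(Abstain, Abstain): Faction A can switch to Amend (13 → 16). Not NE.
(Amend, Delay): Faction A gets 18, best alternative 7; Faction B gets 12, best alternative 10. No profitable deviation — NE.
(The remaining 5 profiles each have a profitable deviation by the same check.)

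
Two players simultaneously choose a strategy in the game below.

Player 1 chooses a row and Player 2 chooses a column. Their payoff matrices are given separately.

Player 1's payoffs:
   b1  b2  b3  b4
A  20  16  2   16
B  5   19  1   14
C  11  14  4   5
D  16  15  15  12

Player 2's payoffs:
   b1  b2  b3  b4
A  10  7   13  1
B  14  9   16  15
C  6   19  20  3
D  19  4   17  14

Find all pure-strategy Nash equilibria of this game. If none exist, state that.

There is no pure-strategy Nash equilibrium.

Player 1 against b1: payoffs 20, 5, 11, 16 → best response A.
Player 1 against b2: payoffs 16, 19, 14, 15 → best response B.
Player 1 against b3: payoffs 2, 1, 4, 15 → best response D.
Player 1 against b4: payoffs 16, 14, 5, 12 → best response A.
Player 2 against A: payoffs 10, 7, 13, 1 → best response b3.
Player 2 against B: payoffs 14, 9, 16, 15 → best response b3.
Player 2 against C: payoffs 6, 19, 20, 3 → best response b3.
Player 2 against D: payoffs 19, 4, 17, 14 → best response b1.
No profile is a mutual best response for all players.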